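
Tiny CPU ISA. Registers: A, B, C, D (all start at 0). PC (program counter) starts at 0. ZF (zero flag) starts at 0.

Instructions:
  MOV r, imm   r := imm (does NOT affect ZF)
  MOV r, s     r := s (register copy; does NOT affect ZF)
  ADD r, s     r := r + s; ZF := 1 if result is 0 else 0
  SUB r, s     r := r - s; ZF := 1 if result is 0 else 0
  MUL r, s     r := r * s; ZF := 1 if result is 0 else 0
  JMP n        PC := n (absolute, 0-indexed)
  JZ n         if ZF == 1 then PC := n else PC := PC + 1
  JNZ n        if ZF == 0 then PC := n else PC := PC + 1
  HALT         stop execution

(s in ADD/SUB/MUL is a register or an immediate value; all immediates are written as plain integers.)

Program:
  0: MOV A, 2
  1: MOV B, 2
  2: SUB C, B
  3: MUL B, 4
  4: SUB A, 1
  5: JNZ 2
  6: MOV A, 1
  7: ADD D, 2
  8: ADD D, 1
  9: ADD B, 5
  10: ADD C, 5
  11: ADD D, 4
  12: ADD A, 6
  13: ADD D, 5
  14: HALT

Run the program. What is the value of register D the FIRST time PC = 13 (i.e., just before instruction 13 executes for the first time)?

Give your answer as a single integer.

Step 1: PC=0 exec 'MOV A, 2'. After: A=2 B=0 C=0 D=0 ZF=0 PC=1
Step 2: PC=1 exec 'MOV B, 2'. After: A=2 B=2 C=0 D=0 ZF=0 PC=2
Step 3: PC=2 exec 'SUB C, B'. After: A=2 B=2 C=-2 D=0 ZF=0 PC=3
Step 4: PC=3 exec 'MUL B, 4'. After: A=2 B=8 C=-2 D=0 ZF=0 PC=4
Step 5: PC=4 exec 'SUB A, 1'. After: A=1 B=8 C=-2 D=0 ZF=0 PC=5
Step 6: PC=5 exec 'JNZ 2'. After: A=1 B=8 C=-2 D=0 ZF=0 PC=2
Step 7: PC=2 exec 'SUB C, B'. After: A=1 B=8 C=-10 D=0 ZF=0 PC=3
Step 8: PC=3 exec 'MUL B, 4'. After: A=1 B=32 C=-10 D=0 ZF=0 PC=4
Step 9: PC=4 exec 'SUB A, 1'. After: A=0 B=32 C=-10 D=0 ZF=1 PC=5
Step 10: PC=5 exec 'JNZ 2'. After: A=0 B=32 C=-10 D=0 ZF=1 PC=6
Step 11: PC=6 exec 'MOV A, 1'. After: A=1 B=32 C=-10 D=0 ZF=1 PC=7
Step 12: PC=7 exec 'ADD D, 2'. After: A=1 B=32 C=-10 D=2 ZF=0 PC=8
Step 13: PC=8 exec 'ADD D, 1'. After: A=1 B=32 C=-10 D=3 ZF=0 PC=9
Step 14: PC=9 exec 'ADD B, 5'. After: A=1 B=37 C=-10 D=3 ZF=0 PC=10
Step 15: PC=10 exec 'ADD C, 5'. After: A=1 B=37 C=-5 D=3 ZF=0 PC=11
Step 16: PC=11 exec 'ADD D, 4'. After: A=1 B=37 C=-5 D=7 ZF=0 PC=12
Step 17: PC=12 exec 'ADD A, 6'. After: A=7 B=37 C=-5 D=7 ZF=0 PC=13
First time PC=13: D=7

7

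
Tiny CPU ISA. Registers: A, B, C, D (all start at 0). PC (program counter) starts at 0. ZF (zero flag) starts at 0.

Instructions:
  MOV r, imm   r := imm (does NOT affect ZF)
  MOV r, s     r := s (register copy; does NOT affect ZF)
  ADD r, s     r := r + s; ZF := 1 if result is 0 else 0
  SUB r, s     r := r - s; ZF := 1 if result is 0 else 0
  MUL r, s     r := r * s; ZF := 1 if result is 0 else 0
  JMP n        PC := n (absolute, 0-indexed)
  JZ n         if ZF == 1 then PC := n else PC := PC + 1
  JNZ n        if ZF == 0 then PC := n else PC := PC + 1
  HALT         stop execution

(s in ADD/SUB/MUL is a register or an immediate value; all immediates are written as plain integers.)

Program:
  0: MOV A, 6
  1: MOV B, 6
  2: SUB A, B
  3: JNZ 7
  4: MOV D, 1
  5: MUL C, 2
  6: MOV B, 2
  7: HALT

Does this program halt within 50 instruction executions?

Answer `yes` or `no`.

Answer: yes

Derivation:
Step 1: PC=0 exec 'MOV A, 6'. After: A=6 B=0 C=0 D=0 ZF=0 PC=1
Step 2: PC=1 exec 'MOV B, 6'. After: A=6 B=6 C=0 D=0 ZF=0 PC=2
Step 3: PC=2 exec 'SUB A, B'. After: A=0 B=6 C=0 D=0 ZF=1 PC=3
Step 4: PC=3 exec 'JNZ 7'. After: A=0 B=6 C=0 D=0 ZF=1 PC=4
Step 5: PC=4 exec 'MOV D, 1'. After: A=0 B=6 C=0 D=1 ZF=1 PC=5
Step 6: PC=5 exec 'MUL C, 2'. After: A=0 B=6 C=0 D=1 ZF=1 PC=6
Step 7: PC=6 exec 'MOV B, 2'. After: A=0 B=2 C=0 D=1 ZF=1 PC=7
Step 8: PC=7 exec 'HALT'. After: A=0 B=2 C=0 D=1 ZF=1 PC=7 HALTED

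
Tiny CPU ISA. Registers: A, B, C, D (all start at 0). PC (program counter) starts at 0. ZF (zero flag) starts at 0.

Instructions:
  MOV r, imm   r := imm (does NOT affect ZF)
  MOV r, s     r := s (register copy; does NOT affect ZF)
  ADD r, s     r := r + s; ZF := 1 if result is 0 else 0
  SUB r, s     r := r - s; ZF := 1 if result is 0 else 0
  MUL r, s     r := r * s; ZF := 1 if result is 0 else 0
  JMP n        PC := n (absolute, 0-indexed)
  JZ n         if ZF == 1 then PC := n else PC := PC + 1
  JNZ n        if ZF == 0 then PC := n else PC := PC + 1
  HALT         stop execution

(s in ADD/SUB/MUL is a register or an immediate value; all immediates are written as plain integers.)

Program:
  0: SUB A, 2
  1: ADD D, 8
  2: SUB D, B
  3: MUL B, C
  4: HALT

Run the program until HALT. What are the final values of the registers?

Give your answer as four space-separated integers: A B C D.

Step 1: PC=0 exec 'SUB A, 2'. After: A=-2 B=0 C=0 D=0 ZF=0 PC=1
Step 2: PC=1 exec 'ADD D, 8'. After: A=-2 B=0 C=0 D=8 ZF=0 PC=2
Step 3: PC=2 exec 'SUB D, B'. After: A=-2 B=0 C=0 D=8 ZF=0 PC=3
Step 4: PC=3 exec 'MUL B, C'. After: A=-2 B=0 C=0 D=8 ZF=1 PC=4
Step 5: PC=4 exec 'HALT'. After: A=-2 B=0 C=0 D=8 ZF=1 PC=4 HALTED

Answer: -2 0 0 8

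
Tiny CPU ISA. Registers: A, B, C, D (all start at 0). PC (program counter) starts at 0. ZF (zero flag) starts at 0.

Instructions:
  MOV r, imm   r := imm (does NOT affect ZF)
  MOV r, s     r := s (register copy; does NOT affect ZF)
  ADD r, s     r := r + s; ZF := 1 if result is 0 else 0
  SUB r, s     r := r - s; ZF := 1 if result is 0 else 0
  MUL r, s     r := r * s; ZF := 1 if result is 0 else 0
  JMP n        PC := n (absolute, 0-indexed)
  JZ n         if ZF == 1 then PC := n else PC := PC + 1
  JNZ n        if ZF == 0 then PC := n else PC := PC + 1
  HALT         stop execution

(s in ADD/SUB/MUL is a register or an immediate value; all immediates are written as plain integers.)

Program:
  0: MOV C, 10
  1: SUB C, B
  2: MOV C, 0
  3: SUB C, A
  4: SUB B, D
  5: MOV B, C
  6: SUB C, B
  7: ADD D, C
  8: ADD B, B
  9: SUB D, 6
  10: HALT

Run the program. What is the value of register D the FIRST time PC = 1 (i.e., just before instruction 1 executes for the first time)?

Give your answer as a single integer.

Step 1: PC=0 exec 'MOV C, 10'. After: A=0 B=0 C=10 D=0 ZF=0 PC=1
First time PC=1: D=0

0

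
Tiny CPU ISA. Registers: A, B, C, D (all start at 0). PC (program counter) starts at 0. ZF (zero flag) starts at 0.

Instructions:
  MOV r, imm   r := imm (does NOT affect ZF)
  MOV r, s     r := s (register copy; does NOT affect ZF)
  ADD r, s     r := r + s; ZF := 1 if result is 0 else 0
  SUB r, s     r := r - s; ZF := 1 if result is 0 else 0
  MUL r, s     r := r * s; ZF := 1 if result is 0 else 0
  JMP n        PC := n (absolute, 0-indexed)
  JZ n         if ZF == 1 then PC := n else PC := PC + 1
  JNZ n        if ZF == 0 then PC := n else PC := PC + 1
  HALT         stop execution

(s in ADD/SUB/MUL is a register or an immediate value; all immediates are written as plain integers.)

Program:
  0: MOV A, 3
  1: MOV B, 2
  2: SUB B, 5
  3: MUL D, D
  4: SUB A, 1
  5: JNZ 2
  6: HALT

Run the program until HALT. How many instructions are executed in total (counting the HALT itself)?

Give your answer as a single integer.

Answer: 15

Derivation:
Step 1: PC=0 exec 'MOV A, 3'. After: A=3 B=0 C=0 D=0 ZF=0 PC=1
Step 2: PC=1 exec 'MOV B, 2'. After: A=3 B=2 C=0 D=0 ZF=0 PC=2
Step 3: PC=2 exec 'SUB B, 5'. After: A=3 B=-3 C=0 D=0 ZF=0 PC=3
Step 4: PC=3 exec 'MUL D, D'. After: A=3 B=-3 C=0 D=0 ZF=1 PC=4
Step 5: PC=4 exec 'SUB A, 1'. After: A=2 B=-3 C=0 D=0 ZF=0 PC=5
Step 6: PC=5 exec 'JNZ 2'. After: A=2 B=-3 C=0 D=0 ZF=0 PC=2
Step 7: PC=2 exec 'SUB B, 5'. After: A=2 B=-8 C=0 D=0 ZF=0 PC=3
Step 8: PC=3 exec 'MUL D, D'. After: A=2 B=-8 C=0 D=0 ZF=1 PC=4
Step 9: PC=4 exec 'SUB A, 1'. After: A=1 B=-8 C=0 D=0 ZF=0 PC=5
Step 10: PC=5 exec 'JNZ 2'. After: A=1 B=-8 C=0 D=0 ZF=0 PC=2
Step 11: PC=2 exec 'SUB B, 5'. After: A=1 B=-13 C=0 D=0 ZF=0 PC=3
Step 12: PC=3 exec 'MUL D, D'. After: A=1 B=-13 C=0 D=0 ZF=1 PC=4
Step 13: PC=4 exec 'SUB A, 1'. After: A=0 B=-13 C=0 D=0 ZF=1 PC=5
Step 14: PC=5 exec 'JNZ 2'. After: A=0 B=-13 C=0 D=0 ZF=1 PC=6
Step 15: PC=6 exec 'HALT'. After: A=0 B=-13 C=0 D=0 ZF=1 PC=6 HALTED
Total instructions executed: 15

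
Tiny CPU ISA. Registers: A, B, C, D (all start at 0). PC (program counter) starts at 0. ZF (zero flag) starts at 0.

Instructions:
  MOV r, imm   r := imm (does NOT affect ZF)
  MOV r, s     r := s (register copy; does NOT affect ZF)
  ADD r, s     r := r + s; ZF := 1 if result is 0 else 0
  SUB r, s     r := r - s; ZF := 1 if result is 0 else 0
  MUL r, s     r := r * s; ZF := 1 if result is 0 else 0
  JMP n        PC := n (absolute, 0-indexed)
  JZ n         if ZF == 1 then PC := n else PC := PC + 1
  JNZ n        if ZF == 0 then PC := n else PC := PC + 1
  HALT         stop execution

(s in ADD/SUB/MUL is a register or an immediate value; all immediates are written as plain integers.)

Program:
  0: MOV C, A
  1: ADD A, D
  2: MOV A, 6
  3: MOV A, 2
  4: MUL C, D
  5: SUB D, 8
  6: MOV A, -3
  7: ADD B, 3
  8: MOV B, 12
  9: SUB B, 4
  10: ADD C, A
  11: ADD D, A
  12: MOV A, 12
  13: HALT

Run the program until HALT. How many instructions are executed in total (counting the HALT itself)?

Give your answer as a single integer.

Answer: 14

Derivation:
Step 1: PC=0 exec 'MOV C, A'. After: A=0 B=0 C=0 D=0 ZF=0 PC=1
Step 2: PC=1 exec 'ADD A, D'. After: A=0 B=0 C=0 D=0 ZF=1 PC=2
Step 3: PC=2 exec 'MOV A, 6'. After: A=6 B=0 C=0 D=0 ZF=1 PC=3
Step 4: PC=3 exec 'MOV A, 2'. After: A=2 B=0 C=0 D=0 ZF=1 PC=4
Step 5: PC=4 exec 'MUL C, D'. After: A=2 B=0 C=0 D=0 ZF=1 PC=5
Step 6: PC=5 exec 'SUB D, 8'. After: A=2 B=0 C=0 D=-8 ZF=0 PC=6
Step 7: PC=6 exec 'MOV A, -3'. After: A=-3 B=0 C=0 D=-8 ZF=0 PC=7
Step 8: PC=7 exec 'ADD B, 3'. After: A=-3 B=3 C=0 D=-8 ZF=0 PC=8
Step 9: PC=8 exec 'MOV B, 12'. After: A=-3 B=12 C=0 D=-8 ZF=0 PC=9
Step 10: PC=9 exec 'SUB B, 4'. After: A=-3 B=8 C=0 D=-8 ZF=0 PC=10
Step 11: PC=10 exec 'ADD C, A'. After: A=-3 B=8 C=-3 D=-8 ZF=0 PC=11
Step 12: PC=11 exec 'ADD D, A'. After: A=-3 B=8 C=-3 D=-11 ZF=0 PC=12
Step 13: PC=12 exec 'MOV A, 12'. After: A=12 B=8 C=-3 D=-11 ZF=0 PC=13
Step 14: PC=13 exec 'HALT'. After: A=12 B=8 C=-3 D=-11 ZF=0 PC=13 HALTED
Total instructions executed: 14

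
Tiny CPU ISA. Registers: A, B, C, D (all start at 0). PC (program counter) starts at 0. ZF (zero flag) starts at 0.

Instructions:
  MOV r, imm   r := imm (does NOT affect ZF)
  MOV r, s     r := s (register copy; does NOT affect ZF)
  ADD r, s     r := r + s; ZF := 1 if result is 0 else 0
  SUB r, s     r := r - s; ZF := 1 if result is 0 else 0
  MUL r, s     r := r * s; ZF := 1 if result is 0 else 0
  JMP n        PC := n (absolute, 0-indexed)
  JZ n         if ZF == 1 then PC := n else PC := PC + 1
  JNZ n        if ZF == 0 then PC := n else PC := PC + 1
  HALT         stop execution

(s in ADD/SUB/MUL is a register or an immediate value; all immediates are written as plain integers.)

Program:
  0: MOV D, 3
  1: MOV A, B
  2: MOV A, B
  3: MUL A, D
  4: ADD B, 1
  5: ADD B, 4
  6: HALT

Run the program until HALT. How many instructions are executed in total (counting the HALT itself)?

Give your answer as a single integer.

Step 1: PC=0 exec 'MOV D, 3'. After: A=0 B=0 C=0 D=3 ZF=0 PC=1
Step 2: PC=1 exec 'MOV A, B'. After: A=0 B=0 C=0 D=3 ZF=0 PC=2
Step 3: PC=2 exec 'MOV A, B'. After: A=0 B=0 C=0 D=3 ZF=0 PC=3
Step 4: PC=3 exec 'MUL A, D'. After: A=0 B=0 C=0 D=3 ZF=1 PC=4
Step 5: PC=4 exec 'ADD B, 1'. After: A=0 B=1 C=0 D=3 ZF=0 PC=5
Step 6: PC=5 exec 'ADD B, 4'. After: A=0 B=5 C=0 D=3 ZF=0 PC=6
Step 7: PC=6 exec 'HALT'. After: A=0 B=5 C=0 D=3 ZF=0 PC=6 HALTED
Total instructions executed: 7

Answer: 7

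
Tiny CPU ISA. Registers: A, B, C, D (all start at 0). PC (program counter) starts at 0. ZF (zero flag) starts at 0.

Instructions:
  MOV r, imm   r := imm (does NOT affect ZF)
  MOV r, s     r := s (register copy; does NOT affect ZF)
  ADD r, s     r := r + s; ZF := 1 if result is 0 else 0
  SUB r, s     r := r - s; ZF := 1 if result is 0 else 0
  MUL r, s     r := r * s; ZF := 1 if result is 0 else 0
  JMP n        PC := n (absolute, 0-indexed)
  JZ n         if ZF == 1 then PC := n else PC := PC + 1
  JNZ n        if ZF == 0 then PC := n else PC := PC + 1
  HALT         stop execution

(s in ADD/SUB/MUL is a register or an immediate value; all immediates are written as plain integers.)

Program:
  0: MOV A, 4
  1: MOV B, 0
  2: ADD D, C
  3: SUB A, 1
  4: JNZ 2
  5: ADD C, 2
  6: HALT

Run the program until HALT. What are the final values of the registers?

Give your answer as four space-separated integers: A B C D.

Step 1: PC=0 exec 'MOV A, 4'. After: A=4 B=0 C=0 D=0 ZF=0 PC=1
Step 2: PC=1 exec 'MOV B, 0'. After: A=4 B=0 C=0 D=0 ZF=0 PC=2
Step 3: PC=2 exec 'ADD D, C'. After: A=4 B=0 C=0 D=0 ZF=1 PC=3
Step 4: PC=3 exec 'SUB A, 1'. After: A=3 B=0 C=0 D=0 ZF=0 PC=4
Step 5: PC=4 exec 'JNZ 2'. After: A=3 B=0 C=0 D=0 ZF=0 PC=2
Step 6: PC=2 exec 'ADD D, C'. After: A=3 B=0 C=0 D=0 ZF=1 PC=3
Step 7: PC=3 exec 'SUB A, 1'. After: A=2 B=0 C=0 D=0 ZF=0 PC=4
Step 8: PC=4 exec 'JNZ 2'. After: A=2 B=0 C=0 D=0 ZF=0 PC=2
Step 9: PC=2 exec 'ADD D, C'. After: A=2 B=0 C=0 D=0 ZF=1 PC=3
Step 10: PC=3 exec 'SUB A, 1'. After: A=1 B=0 C=0 D=0 ZF=0 PC=4
Step 11: PC=4 exec 'JNZ 2'. After: A=1 B=0 C=0 D=0 ZF=0 PC=2
Step 12: PC=2 exec 'ADD D, C'. After: A=1 B=0 C=0 D=0 ZF=1 PC=3
Step 13: PC=3 exec 'SUB A, 1'. After: A=0 B=0 C=0 D=0 ZF=1 PC=4
Step 14: PC=4 exec 'JNZ 2'. After: A=0 B=0 C=0 D=0 ZF=1 PC=5
Step 15: PC=5 exec 'ADD C, 2'. After: A=0 B=0 C=2 D=0 ZF=0 PC=6
Step 16: PC=6 exec 'HALT'. After: A=0 B=0 C=2 D=0 ZF=0 PC=6 HALTED

Answer: 0 0 2 0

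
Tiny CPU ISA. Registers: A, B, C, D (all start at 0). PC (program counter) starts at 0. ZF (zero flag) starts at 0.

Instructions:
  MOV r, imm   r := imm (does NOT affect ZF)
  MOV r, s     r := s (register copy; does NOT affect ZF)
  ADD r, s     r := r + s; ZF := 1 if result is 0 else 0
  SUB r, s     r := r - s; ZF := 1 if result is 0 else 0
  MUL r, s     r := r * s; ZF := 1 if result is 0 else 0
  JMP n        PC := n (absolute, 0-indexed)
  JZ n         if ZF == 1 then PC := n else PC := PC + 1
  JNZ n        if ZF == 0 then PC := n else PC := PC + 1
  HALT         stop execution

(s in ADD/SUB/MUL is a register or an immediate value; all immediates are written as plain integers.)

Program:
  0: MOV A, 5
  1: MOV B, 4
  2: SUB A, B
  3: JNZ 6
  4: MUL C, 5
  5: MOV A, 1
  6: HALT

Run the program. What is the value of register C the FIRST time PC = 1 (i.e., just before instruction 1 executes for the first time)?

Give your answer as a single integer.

Step 1: PC=0 exec 'MOV A, 5'. After: A=5 B=0 C=0 D=0 ZF=0 PC=1
First time PC=1: C=0

0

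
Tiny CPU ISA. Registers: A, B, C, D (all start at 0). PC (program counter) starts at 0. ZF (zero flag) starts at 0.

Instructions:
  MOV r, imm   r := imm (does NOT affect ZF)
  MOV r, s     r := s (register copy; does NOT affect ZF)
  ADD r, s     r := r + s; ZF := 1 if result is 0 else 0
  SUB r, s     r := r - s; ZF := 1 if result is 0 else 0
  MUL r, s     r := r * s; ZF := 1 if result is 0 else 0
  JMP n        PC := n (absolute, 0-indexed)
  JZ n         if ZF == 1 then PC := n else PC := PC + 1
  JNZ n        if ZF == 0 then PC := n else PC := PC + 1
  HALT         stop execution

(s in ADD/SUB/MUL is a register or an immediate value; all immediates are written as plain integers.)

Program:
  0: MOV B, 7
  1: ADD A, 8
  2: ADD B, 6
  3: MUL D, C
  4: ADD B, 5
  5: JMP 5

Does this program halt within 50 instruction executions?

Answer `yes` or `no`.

Step 1: PC=0 exec 'MOV B, 7'. After: A=0 B=7 C=0 D=0 ZF=0 PC=1
Step 2: PC=1 exec 'ADD A, 8'. After: A=8 B=7 C=0 D=0 ZF=0 PC=2
Step 3: PC=2 exec 'ADD B, 6'. After: A=8 B=13 C=0 D=0 ZF=0 PC=3
Step 4: PC=3 exec 'MUL D, C'. After: A=8 B=13 C=0 D=0 ZF=1 PC=4
Step 5: PC=4 exec 'ADD B, 5'. After: A=8 B=18 C=0 D=0 ZF=0 PC=5
Step 6: PC=5 exec 'JMP 5'. After: A=8 B=18 C=0 D=0 ZF=0 PC=5
State after step 6 equals state after step 5: the program is in a cycle of length 1 and will never halt.

Answer: no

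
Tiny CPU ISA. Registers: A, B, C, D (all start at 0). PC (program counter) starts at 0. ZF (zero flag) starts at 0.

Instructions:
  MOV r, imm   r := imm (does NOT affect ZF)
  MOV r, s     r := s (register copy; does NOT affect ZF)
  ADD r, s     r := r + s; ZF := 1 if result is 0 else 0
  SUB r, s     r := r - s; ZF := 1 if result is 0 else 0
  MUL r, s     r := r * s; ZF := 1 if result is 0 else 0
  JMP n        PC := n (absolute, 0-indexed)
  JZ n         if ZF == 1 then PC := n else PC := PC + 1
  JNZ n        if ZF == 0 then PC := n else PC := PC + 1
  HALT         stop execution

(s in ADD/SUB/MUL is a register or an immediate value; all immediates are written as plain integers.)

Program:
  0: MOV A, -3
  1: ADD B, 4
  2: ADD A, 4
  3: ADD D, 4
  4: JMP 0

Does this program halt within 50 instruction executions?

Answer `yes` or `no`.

Answer: no

Derivation:
Step 1: PC=0 exec 'MOV A, -3'. After: A=-3 B=0 C=0 D=0 ZF=0 PC=1
Step 2: PC=1 exec 'ADD B, 4'. After: A=-3 B=4 C=0 D=0 ZF=0 PC=2
Step 3: PC=2 exec 'ADD A, 4'. After: A=1 B=4 C=0 D=0 ZF=0 PC=3
Step 4: PC=3 exec 'ADD D, 4'. After: A=1 B=4 C=0 D=4 ZF=0 PC=4
Step 5: PC=4 exec 'JMP 0'. After: A=1 B=4 C=0 D=4 ZF=0 PC=0
Step 6: PC=0 exec 'MOV A, -3'. After: A=-3 B=4 C=0 D=4 ZF=0 PC=1
Step 7: PC=1 exec 'ADD B, 4'. After: A=-3 B=8 C=0 D=4 ZF=0 PC=2
Step 8: PC=2 exec 'ADD A, 4'. After: A=1 B=8 C=0 D=4 ZF=0 PC=3
Step 9: PC=3 exec 'ADD D, 4'. After: A=1 B=8 C=0 D=8 ZF=0 PC=4
Step 10: PC=4 exec 'JMP 0'. After: A=1 B=8 C=0 D=8 ZF=0 PC=0
Step 11: PC=0 exec 'MOV A, -3'. After: A=-3 B=8 C=0 D=8 ZF=0 PC=1
Step 12: PC=1 exec 'ADD B, 4'. After: A=-3 B=12 C=0 D=8 ZF=0 PC=2
Step 13: PC=2 exec 'ADD A, 4'. After: A=1 B=12 C=0 D=8 ZF=0 PC=3
Step 14: PC=3 exec 'ADD D, 4'. After: A=1 B=12 C=0 D=12 ZF=0 PC=4
Step 15: PC=4 exec 'JMP 0'. After: A=1 B=12 C=0 D=12 ZF=0 PC=0
After 50 steps: not halted. PC revisits the same instructions with no path to HALT; will never halt.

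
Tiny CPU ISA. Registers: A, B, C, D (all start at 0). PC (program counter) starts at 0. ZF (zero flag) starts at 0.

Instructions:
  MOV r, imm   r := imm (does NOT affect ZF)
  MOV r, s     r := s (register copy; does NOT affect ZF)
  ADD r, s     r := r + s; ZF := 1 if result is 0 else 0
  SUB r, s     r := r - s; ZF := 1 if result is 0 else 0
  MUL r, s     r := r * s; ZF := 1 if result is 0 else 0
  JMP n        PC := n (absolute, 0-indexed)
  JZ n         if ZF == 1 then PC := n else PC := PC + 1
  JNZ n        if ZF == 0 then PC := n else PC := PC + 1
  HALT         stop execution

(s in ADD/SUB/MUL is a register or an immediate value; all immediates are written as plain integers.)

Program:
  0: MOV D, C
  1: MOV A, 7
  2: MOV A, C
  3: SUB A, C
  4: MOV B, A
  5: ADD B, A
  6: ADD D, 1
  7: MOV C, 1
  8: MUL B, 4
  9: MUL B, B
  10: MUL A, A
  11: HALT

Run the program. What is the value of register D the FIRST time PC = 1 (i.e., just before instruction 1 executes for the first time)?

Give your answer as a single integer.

Step 1: PC=0 exec 'MOV D, C'. After: A=0 B=0 C=0 D=0 ZF=0 PC=1
First time PC=1: D=0

0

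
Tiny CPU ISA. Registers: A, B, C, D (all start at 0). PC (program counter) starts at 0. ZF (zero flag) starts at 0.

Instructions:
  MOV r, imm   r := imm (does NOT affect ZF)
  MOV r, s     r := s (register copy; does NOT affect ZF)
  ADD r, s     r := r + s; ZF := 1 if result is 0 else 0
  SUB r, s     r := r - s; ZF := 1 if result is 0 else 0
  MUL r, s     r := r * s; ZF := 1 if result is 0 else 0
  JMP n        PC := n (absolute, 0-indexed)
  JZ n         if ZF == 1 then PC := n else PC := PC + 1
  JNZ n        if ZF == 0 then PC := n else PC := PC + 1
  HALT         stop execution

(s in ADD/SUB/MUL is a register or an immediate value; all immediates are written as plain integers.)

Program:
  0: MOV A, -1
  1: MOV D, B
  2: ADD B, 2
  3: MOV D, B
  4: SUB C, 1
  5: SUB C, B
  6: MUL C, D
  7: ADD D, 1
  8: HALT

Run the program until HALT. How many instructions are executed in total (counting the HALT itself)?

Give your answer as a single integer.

Step 1: PC=0 exec 'MOV A, -1'. After: A=-1 B=0 C=0 D=0 ZF=0 PC=1
Step 2: PC=1 exec 'MOV D, B'. After: A=-1 B=0 C=0 D=0 ZF=0 PC=2
Step 3: PC=2 exec 'ADD B, 2'. After: A=-1 B=2 C=0 D=0 ZF=0 PC=3
Step 4: PC=3 exec 'MOV D, B'. After: A=-1 B=2 C=0 D=2 ZF=0 PC=4
Step 5: PC=4 exec 'SUB C, 1'. After: A=-1 B=2 C=-1 D=2 ZF=0 PC=5
Step 6: PC=5 exec 'SUB C, B'. After: A=-1 B=2 C=-3 D=2 ZF=0 PC=6
Step 7: PC=6 exec 'MUL C, D'. After: A=-1 B=2 C=-6 D=2 ZF=0 PC=7
Step 8: PC=7 exec 'ADD D, 1'. After: A=-1 B=2 C=-6 D=3 ZF=0 PC=8
Step 9: PC=8 exec 'HALT'. After: A=-1 B=2 C=-6 D=3 ZF=0 PC=8 HALTED
Total instructions executed: 9

Answer: 9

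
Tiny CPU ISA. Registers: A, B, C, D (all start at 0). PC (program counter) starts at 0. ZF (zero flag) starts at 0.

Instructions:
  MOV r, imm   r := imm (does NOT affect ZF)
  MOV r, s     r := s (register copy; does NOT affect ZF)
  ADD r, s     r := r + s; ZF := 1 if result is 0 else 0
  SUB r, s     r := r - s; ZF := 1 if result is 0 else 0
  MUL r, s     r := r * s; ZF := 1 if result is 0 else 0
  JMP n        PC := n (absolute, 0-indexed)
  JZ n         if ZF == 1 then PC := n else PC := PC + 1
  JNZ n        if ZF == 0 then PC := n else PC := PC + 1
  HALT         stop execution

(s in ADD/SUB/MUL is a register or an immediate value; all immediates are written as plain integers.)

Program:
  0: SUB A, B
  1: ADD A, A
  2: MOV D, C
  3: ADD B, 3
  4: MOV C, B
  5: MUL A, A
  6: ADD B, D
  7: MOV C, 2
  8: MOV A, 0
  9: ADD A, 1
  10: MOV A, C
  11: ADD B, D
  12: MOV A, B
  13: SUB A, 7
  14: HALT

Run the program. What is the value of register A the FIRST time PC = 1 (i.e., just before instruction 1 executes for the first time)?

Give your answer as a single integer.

Step 1: PC=0 exec 'SUB A, B'. After: A=0 B=0 C=0 D=0 ZF=1 PC=1
First time PC=1: A=0

0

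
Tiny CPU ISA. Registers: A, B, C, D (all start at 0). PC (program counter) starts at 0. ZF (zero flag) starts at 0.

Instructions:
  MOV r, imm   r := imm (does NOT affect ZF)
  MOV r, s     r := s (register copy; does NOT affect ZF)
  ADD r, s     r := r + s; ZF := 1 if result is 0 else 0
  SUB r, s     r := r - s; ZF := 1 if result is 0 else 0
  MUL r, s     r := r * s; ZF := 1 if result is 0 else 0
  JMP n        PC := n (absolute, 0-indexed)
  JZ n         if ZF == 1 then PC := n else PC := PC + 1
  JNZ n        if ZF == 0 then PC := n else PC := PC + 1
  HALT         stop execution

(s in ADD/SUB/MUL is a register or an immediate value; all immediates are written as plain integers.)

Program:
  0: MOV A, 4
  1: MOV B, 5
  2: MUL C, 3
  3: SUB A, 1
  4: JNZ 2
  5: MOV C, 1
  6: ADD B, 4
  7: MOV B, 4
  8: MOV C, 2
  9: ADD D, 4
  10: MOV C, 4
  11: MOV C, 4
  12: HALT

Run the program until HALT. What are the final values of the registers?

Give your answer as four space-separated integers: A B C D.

Step 1: PC=0 exec 'MOV A, 4'. After: A=4 B=0 C=0 D=0 ZF=0 PC=1
Step 2: PC=1 exec 'MOV B, 5'. After: A=4 B=5 C=0 D=0 ZF=0 PC=2
Step 3: PC=2 exec 'MUL C, 3'. After: A=4 B=5 C=0 D=0 ZF=1 PC=3
Step 4: PC=3 exec 'SUB A, 1'. After: A=3 B=5 C=0 D=0 ZF=0 PC=4
Step 5: PC=4 exec 'JNZ 2'. After: A=3 B=5 C=0 D=0 ZF=0 PC=2
Step 6: PC=2 exec 'MUL C, 3'. After: A=3 B=5 C=0 D=0 ZF=1 PC=3
Step 7: PC=3 exec 'SUB A, 1'. After: A=2 B=5 C=0 D=0 ZF=0 PC=4
Step 8: PC=4 exec 'JNZ 2'. After: A=2 B=5 C=0 D=0 ZF=0 PC=2
Step 9: PC=2 exec 'MUL C, 3'. After: A=2 B=5 C=0 D=0 ZF=1 PC=3
Step 10: PC=3 exec 'SUB A, 1'. After: A=1 B=5 C=0 D=0 ZF=0 PC=4
Step 11: PC=4 exec 'JNZ 2'. After: A=1 B=5 C=0 D=0 ZF=0 PC=2
Step 12: PC=2 exec 'MUL C, 3'. After: A=1 B=5 C=0 D=0 ZF=1 PC=3
Step 13: PC=3 exec 'SUB A, 1'. After: A=0 B=5 C=0 D=0 ZF=1 PC=4
Step 14: PC=4 exec 'JNZ 2'. After: A=0 B=5 C=0 D=0 ZF=1 PC=5
Step 15: PC=5 exec 'MOV C, 1'. After: A=0 B=5 C=1 D=0 ZF=1 PC=6
Step 16: PC=6 exec 'ADD B, 4'. After: A=0 B=9 C=1 D=0 ZF=0 PC=7
Step 17: PC=7 exec 'MOV B, 4'. After: A=0 B=4 C=1 D=0 ZF=0 PC=8
Step 18: PC=8 exec 'MOV C, 2'. After: A=0 B=4 C=2 D=0 ZF=0 PC=9
Step 19: PC=9 exec 'ADD D, 4'. After: A=0 B=4 C=2 D=4 ZF=0 PC=10
Step 20: PC=10 exec 'MOV C, 4'. After: A=0 B=4 C=4 D=4 ZF=0 PC=11
Step 21: PC=11 exec 'MOV C, 4'. After: A=0 B=4 C=4 D=4 ZF=0 PC=12
Step 22: PC=12 exec 'HALT'. After: A=0 B=4 C=4 D=4 ZF=0 PC=12 HALTED

Answer: 0 4 4 4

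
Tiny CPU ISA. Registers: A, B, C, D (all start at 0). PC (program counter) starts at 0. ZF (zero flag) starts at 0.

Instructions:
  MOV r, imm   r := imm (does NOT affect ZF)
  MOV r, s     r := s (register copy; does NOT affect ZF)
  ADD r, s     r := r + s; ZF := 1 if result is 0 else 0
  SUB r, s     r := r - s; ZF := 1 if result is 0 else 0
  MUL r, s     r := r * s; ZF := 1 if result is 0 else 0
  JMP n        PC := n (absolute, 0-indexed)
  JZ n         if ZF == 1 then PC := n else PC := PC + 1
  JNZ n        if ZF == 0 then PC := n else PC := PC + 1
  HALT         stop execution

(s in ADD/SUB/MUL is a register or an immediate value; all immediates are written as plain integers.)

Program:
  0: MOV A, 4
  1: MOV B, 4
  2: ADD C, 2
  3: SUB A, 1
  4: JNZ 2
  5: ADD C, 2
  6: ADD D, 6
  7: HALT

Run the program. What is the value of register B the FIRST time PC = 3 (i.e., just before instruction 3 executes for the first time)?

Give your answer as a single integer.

Step 1: PC=0 exec 'MOV A, 4'. After: A=4 B=0 C=0 D=0 ZF=0 PC=1
Step 2: PC=1 exec 'MOV B, 4'. After: A=4 B=4 C=0 D=0 ZF=0 PC=2
Step 3: PC=2 exec 'ADD C, 2'. After: A=4 B=4 C=2 D=0 ZF=0 PC=3
First time PC=3: B=4

4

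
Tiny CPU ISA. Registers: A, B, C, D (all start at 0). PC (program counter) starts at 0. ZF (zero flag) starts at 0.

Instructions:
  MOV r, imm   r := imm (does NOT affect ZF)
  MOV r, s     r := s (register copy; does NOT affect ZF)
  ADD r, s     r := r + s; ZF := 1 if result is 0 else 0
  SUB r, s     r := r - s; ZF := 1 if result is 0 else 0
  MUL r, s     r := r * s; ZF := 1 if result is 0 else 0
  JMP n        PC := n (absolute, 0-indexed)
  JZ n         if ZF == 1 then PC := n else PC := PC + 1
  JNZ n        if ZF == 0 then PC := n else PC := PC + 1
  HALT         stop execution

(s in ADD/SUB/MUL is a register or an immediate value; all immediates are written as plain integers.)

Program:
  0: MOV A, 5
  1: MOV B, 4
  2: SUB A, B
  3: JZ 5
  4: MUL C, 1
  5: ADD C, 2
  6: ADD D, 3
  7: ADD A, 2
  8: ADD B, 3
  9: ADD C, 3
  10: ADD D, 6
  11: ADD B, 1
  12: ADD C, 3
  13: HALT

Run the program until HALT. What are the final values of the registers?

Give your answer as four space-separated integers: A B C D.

Answer: 3 8 8 9

Derivation:
Step 1: PC=0 exec 'MOV A, 5'. After: A=5 B=0 C=0 D=0 ZF=0 PC=1
Step 2: PC=1 exec 'MOV B, 4'. After: A=5 B=4 C=0 D=0 ZF=0 PC=2
Step 3: PC=2 exec 'SUB A, B'. After: A=1 B=4 C=0 D=0 ZF=0 PC=3
Step 4: PC=3 exec 'JZ 5'. After: A=1 B=4 C=0 D=0 ZF=0 PC=4
Step 5: PC=4 exec 'MUL C, 1'. After: A=1 B=4 C=0 D=0 ZF=1 PC=5
Step 6: PC=5 exec 'ADD C, 2'. After: A=1 B=4 C=2 D=0 ZF=0 PC=6
Step 7: PC=6 exec 'ADD D, 3'. After: A=1 B=4 C=2 D=3 ZF=0 PC=7
Step 8: PC=7 exec 'ADD A, 2'. After: A=3 B=4 C=2 D=3 ZF=0 PC=8
Step 9: PC=8 exec 'ADD B, 3'. After: A=3 B=7 C=2 D=3 ZF=0 PC=9
Step 10: PC=9 exec 'ADD C, 3'. After: A=3 B=7 C=5 D=3 ZF=0 PC=10
Step 11: PC=10 exec 'ADD D, 6'. After: A=3 B=7 C=5 D=9 ZF=0 PC=11
Step 12: PC=11 exec 'ADD B, 1'. After: A=3 B=8 C=5 D=9 ZF=0 PC=12
Step 13: PC=12 exec 'ADD C, 3'. After: A=3 B=8 C=8 D=9 ZF=0 PC=13
Step 14: PC=13 exec 'HALT'. After: A=3 B=8 C=8 D=9 ZF=0 PC=13 HALTED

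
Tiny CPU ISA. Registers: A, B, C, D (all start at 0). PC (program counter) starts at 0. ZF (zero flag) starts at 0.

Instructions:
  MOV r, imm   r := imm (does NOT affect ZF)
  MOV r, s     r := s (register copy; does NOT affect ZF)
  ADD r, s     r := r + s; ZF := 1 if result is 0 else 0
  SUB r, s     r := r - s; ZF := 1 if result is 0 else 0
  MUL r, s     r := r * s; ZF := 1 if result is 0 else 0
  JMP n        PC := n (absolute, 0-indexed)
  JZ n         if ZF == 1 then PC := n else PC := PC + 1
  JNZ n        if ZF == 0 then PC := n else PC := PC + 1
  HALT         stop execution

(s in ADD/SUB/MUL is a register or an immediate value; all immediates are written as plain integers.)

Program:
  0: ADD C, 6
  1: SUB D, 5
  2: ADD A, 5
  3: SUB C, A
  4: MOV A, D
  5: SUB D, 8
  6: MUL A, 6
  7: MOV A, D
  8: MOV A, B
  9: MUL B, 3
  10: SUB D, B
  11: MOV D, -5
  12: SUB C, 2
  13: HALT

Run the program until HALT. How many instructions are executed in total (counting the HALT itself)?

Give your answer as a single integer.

Step 1: PC=0 exec 'ADD C, 6'. After: A=0 B=0 C=6 D=0 ZF=0 PC=1
Step 2: PC=1 exec 'SUB D, 5'. After: A=0 B=0 C=6 D=-5 ZF=0 PC=2
Step 3: PC=2 exec 'ADD A, 5'. After: A=5 B=0 C=6 D=-5 ZF=0 PC=3
Step 4: PC=3 exec 'SUB C, A'. After: A=5 B=0 C=1 D=-5 ZF=0 PC=4
Step 5: PC=4 exec 'MOV A, D'. After: A=-5 B=0 C=1 D=-5 ZF=0 PC=5
Step 6: PC=5 exec 'SUB D, 8'. After: A=-5 B=0 C=1 D=-13 ZF=0 PC=6
Step 7: PC=6 exec 'MUL A, 6'. After: A=-30 B=0 C=1 D=-13 ZF=0 PC=7
Step 8: PC=7 exec 'MOV A, D'. After: A=-13 B=0 C=1 D=-13 ZF=0 PC=8
Step 9: PC=8 exec 'MOV A, B'. After: A=0 B=0 C=1 D=-13 ZF=0 PC=9
Step 10: PC=9 exec 'MUL B, 3'. After: A=0 B=0 C=1 D=-13 ZF=1 PC=10
Step 11: PC=10 exec 'SUB D, B'. After: A=0 B=0 C=1 D=-13 ZF=0 PC=11
Step 12: PC=11 exec 'MOV D, -5'. After: A=0 B=0 C=1 D=-5 ZF=0 PC=12
Step 13: PC=12 exec 'SUB C, 2'. After: A=0 B=0 C=-1 D=-5 ZF=0 PC=13
Step 14: PC=13 exec 'HALT'. After: A=0 B=0 C=-1 D=-5 ZF=0 PC=13 HALTED
Total instructions executed: 14

Answer: 14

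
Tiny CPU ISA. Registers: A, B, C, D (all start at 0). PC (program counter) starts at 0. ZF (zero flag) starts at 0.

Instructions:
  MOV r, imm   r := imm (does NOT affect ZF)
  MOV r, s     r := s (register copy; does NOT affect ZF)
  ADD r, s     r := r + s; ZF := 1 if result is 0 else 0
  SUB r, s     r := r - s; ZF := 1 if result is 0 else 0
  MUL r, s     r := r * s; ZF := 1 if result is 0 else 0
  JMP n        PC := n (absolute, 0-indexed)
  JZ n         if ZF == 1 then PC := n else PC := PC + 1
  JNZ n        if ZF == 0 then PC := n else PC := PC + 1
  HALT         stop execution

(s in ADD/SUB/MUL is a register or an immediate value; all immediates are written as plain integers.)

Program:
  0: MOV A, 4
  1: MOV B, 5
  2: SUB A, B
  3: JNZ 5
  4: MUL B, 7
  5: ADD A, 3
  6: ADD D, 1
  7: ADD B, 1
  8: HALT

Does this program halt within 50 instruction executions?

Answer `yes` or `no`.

Answer: yes

Derivation:
Step 1: PC=0 exec 'MOV A, 4'. After: A=4 B=0 C=0 D=0 ZF=0 PC=1
Step 2: PC=1 exec 'MOV B, 5'. After: A=4 B=5 C=0 D=0 ZF=0 PC=2
Step 3: PC=2 exec 'SUB A, B'. After: A=-1 B=5 C=0 D=0 ZF=0 PC=3
Step 4: PC=3 exec 'JNZ 5'. After: A=-1 B=5 C=0 D=0 ZF=0 PC=5
Step 5: PC=5 exec 'ADD A, 3'. After: A=2 B=5 C=0 D=0 ZF=0 PC=6
Step 6: PC=6 exec 'ADD D, 1'. After: A=2 B=5 C=0 D=1 ZF=0 PC=7
Step 7: PC=7 exec 'ADD B, 1'. After: A=2 B=6 C=0 D=1 ZF=0 PC=8
Step 8: PC=8 exec 'HALT'. After: A=2 B=6 C=0 D=1 ZF=0 PC=8 HALTED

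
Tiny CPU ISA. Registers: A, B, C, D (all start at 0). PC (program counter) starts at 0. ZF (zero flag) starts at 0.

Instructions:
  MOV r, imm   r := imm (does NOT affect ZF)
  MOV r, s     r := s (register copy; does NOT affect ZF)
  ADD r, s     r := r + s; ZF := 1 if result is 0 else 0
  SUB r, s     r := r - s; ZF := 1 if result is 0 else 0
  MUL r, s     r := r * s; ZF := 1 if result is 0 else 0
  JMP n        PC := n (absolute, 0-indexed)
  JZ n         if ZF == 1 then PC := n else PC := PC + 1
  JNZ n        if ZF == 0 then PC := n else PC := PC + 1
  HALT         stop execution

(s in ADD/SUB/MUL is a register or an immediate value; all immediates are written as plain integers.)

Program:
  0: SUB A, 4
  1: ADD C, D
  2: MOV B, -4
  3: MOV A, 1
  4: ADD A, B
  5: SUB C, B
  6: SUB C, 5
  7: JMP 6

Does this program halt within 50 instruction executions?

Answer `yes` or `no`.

Step 1: PC=0 exec 'SUB A, 4'. After: A=-4 B=0 C=0 D=0 ZF=0 PC=1
Step 2: PC=1 exec 'ADD C, D'. After: A=-4 B=0 C=0 D=0 ZF=1 PC=2
Step 3: PC=2 exec 'MOV B, -4'. After: A=-4 B=-4 C=0 D=0 ZF=1 PC=3
Step 4: PC=3 exec 'MOV A, 1'. After: A=1 B=-4 C=0 D=0 ZF=1 PC=4
Step 5: PC=4 exec 'ADD A, B'. After: A=-3 B=-4 C=0 D=0 ZF=0 PC=5
Step 6: PC=5 exec 'SUB C, B'. After: A=-3 B=-4 C=4 D=0 ZF=0 PC=6
Step 7: PC=6 exec 'SUB C, 5'. After: A=-3 B=-4 C=-1 D=0 ZF=0 PC=7
Step 8: PC=7 exec 'JMP 6'. After: A=-3 B=-4 C=-1 D=0 ZF=0 PC=6
Step 9: PC=6 exec 'SUB C, 5'. After: A=-3 B=-4 C=-6 D=0 ZF=0 PC=7
Step 10: PC=7 exec 'JMP 6'. After: A=-3 B=-4 C=-6 D=0 ZF=0 PC=6
Step 11: PC=6 exec 'SUB C, 5'. After: A=-3 B=-4 C=-11 D=0 ZF=0 PC=7
Step 12: PC=7 exec 'JMP 6'. After: A=-3 B=-4 C=-11 D=0 ZF=0 PC=6
Step 13: PC=6 exec 'SUB C, 5'. After: A=-3 B=-4 C=-16 D=0 ZF=0 PC=7
Step 14: PC=7 exec 'JMP 6'. After: A=-3 B=-4 C=-16 D=0 ZF=0 PC=6
Step 15: PC=6 exec 'SUB C, 5'. After: A=-3 B=-4 C=-21 D=0 ZF=0 PC=7
After 50 steps: not halted. PC revisits the same instructions with no path to HALT; will never halt.

Answer: no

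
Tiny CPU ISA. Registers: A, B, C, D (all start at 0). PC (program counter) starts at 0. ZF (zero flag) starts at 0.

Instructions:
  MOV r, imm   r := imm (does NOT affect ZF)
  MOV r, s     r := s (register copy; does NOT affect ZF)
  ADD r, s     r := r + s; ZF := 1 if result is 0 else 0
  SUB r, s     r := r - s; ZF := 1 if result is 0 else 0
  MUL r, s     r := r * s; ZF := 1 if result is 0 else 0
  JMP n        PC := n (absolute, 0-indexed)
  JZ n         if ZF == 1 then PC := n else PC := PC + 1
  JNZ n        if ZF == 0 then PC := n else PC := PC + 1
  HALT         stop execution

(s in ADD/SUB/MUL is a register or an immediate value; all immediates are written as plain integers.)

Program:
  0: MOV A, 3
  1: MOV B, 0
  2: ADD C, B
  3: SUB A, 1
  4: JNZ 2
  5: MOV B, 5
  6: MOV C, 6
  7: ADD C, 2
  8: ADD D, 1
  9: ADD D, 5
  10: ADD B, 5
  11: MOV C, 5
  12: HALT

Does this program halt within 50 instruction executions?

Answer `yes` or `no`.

Answer: yes

Derivation:
Step 1: PC=0 exec 'MOV A, 3'. After: A=3 B=0 C=0 D=0 ZF=0 PC=1
Step 2: PC=1 exec 'MOV B, 0'. After: A=3 B=0 C=0 D=0 ZF=0 PC=2
Step 3: PC=2 exec 'ADD C, B'. After: A=3 B=0 C=0 D=0 ZF=1 PC=3
Step 4: PC=3 exec 'SUB A, 1'. After: A=2 B=0 C=0 D=0 ZF=0 PC=4
Step 5: PC=4 exec 'JNZ 2'. After: A=2 B=0 C=0 D=0 ZF=0 PC=2
Step 6: PC=2 exec 'ADD C, B'. After: A=2 B=0 C=0 D=0 ZF=1 PC=3
Step 7: PC=3 exec 'SUB A, 1'. After: A=1 B=0 C=0 D=0 ZF=0 PC=4
Step 8: PC=4 exec 'JNZ 2'. After: A=1 B=0 C=0 D=0 ZF=0 PC=2
Step 9: PC=2 exec 'ADD C, B'. After: A=1 B=0 C=0 D=0 ZF=1 PC=3
Step 10: PC=3 exec 'SUB A, 1'. After: A=0 B=0 C=0 D=0 ZF=1 PC=4
Step 11: PC=4 exec 'JNZ 2'. After: A=0 B=0 C=0 D=0 ZF=1 PC=5
Step 12: PC=5 exec 'MOV B, 5'. After: A=0 B=5 C=0 D=0 ZF=1 PC=6
Step 13: PC=6 exec 'MOV C, 6'. After: A=0 B=5 C=6 D=0 ZF=1 PC=7
Step 14: PC=7 exec 'ADD C, 2'. After: A=0 B=5 C=8 D=0 ZF=0 PC=8
Step 15: PC=8 exec 'ADD D, 1'. After: A=0 B=5 C=8 D=1 ZF=0 PC=9
Step 16: PC=9 exec 'ADD D, 5'. After: A=0 B=5 C=8 D=6 ZF=0 PC=10
Step 17: PC=10 exec 'ADD B, 5'. After: A=0 B=10 C=8 D=6 ZF=0 PC=11
Step 18: PC=11 exec 'MOV C, 5'. After: A=0 B=10 C=5 D=6 ZF=0 PC=12
Step 19: PC=12 exec 'HALT'. After: A=0 B=10 C=5 D=6 ZF=0 PC=12 HALTED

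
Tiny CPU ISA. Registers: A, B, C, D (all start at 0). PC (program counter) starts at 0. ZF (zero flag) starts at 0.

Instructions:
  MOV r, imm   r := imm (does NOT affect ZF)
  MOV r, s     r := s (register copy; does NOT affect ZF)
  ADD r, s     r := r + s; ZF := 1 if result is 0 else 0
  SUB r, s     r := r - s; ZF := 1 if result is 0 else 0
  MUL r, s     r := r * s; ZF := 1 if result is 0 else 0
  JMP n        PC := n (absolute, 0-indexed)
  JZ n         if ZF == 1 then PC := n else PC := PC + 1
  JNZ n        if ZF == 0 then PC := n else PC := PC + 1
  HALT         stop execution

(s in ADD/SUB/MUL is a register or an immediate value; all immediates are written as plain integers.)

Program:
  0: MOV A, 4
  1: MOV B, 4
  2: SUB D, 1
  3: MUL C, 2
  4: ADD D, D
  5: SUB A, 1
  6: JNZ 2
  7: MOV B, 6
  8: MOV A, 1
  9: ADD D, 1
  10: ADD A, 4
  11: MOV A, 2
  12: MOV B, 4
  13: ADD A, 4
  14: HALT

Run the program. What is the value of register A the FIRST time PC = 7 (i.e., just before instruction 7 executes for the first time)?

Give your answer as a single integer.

Step 1: PC=0 exec 'MOV A, 4'. After: A=4 B=0 C=0 D=0 ZF=0 PC=1
Step 2: PC=1 exec 'MOV B, 4'. After: A=4 B=4 C=0 D=0 ZF=0 PC=2
Step 3: PC=2 exec 'SUB D, 1'. After: A=4 B=4 C=0 D=-1 ZF=0 PC=3
Step 4: PC=3 exec 'MUL C, 2'. After: A=4 B=4 C=0 D=-1 ZF=1 PC=4
Step 5: PC=4 exec 'ADD D, D'. After: A=4 B=4 C=0 D=-2 ZF=0 PC=5
Step 6: PC=5 exec 'SUB A, 1'. After: A=3 B=4 C=0 D=-2 ZF=0 PC=6
Step 7: PC=6 exec 'JNZ 2'. After: A=3 B=4 C=0 D=-2 ZF=0 PC=2
Step 8: PC=2 exec 'SUB D, 1'. After: A=3 B=4 C=0 D=-3 ZF=0 PC=3
Step 9: PC=3 exec 'MUL C, 2'. After: A=3 B=4 C=0 D=-3 ZF=1 PC=4
Step 10: PC=4 exec 'ADD D, D'. After: A=3 B=4 C=0 D=-6 ZF=0 PC=5
Step 11: PC=5 exec 'SUB A, 1'. After: A=2 B=4 C=0 D=-6 ZF=0 PC=6
Step 12: PC=6 exec 'JNZ 2'. After: A=2 B=4 C=0 D=-6 ZF=0 PC=2
Step 13: PC=2 exec 'SUB D, 1'. After: A=2 B=4 C=0 D=-7 ZF=0 PC=3
Step 14: PC=3 exec 'MUL C, 2'. After: A=2 B=4 C=0 D=-7 ZF=1 PC=4
Step 15: PC=4 exec 'ADD D, D'. After: A=2 B=4 C=0 D=-14 ZF=0 PC=5
Step 16: PC=5 exec 'SUB A, 1'. After: A=1 B=4 C=0 D=-14 ZF=0 PC=6
Step 17: PC=6 exec 'JNZ 2'. After: A=1 B=4 C=0 D=-14 ZF=0 PC=2
Step 18: PC=2 exec 'SUB D, 1'. After: A=1 B=4 C=0 D=-15 ZF=0 PC=3
Step 19: PC=3 exec 'MUL C, 2'. After: A=1 B=4 C=0 D=-15 ZF=1 PC=4
Step 20: PC=4 exec 'ADD D, D'. After: A=1 B=4 C=0 D=-30 ZF=0 PC=5
Step 21: PC=5 exec 'SUB A, 1'. After: A=0 B=4 C=0 D=-30 ZF=1 PC=6
Step 22: PC=6 exec 'JNZ 2'. After: A=0 B=4 C=0 D=-30 ZF=1 PC=7
First time PC=7: A=0

0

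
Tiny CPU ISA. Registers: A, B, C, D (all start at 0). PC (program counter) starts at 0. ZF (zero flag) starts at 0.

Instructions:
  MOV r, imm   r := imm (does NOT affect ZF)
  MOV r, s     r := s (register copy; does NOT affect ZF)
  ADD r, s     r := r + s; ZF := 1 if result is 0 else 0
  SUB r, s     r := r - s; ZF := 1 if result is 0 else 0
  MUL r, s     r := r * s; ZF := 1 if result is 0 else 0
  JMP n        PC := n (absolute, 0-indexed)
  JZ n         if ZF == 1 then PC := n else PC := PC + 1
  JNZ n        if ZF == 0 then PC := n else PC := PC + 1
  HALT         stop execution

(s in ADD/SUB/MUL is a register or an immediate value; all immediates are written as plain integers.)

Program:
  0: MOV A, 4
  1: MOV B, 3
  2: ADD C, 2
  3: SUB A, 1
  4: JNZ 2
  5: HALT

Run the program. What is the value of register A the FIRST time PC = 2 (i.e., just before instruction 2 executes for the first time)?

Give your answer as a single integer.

Step 1: PC=0 exec 'MOV A, 4'. After: A=4 B=0 C=0 D=0 ZF=0 PC=1
Step 2: PC=1 exec 'MOV B, 3'. After: A=4 B=3 C=0 D=0 ZF=0 PC=2
First time PC=2: A=4

4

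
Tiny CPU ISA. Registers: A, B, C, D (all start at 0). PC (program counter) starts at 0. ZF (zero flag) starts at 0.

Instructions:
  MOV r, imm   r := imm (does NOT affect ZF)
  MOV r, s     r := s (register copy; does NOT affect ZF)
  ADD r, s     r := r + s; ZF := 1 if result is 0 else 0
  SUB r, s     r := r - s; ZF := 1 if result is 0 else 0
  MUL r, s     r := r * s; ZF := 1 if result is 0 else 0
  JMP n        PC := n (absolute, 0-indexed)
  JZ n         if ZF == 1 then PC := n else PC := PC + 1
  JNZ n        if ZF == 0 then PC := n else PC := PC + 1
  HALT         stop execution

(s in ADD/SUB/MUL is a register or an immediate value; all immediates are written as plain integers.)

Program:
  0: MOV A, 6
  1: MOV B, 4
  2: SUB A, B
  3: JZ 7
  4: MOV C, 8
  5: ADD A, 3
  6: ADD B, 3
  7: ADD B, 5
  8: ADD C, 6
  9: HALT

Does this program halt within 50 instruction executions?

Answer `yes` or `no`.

Answer: yes

Derivation:
Step 1: PC=0 exec 'MOV A, 6'. After: A=6 B=0 C=0 D=0 ZF=0 PC=1
Step 2: PC=1 exec 'MOV B, 4'. After: A=6 B=4 C=0 D=0 ZF=0 PC=2
Step 3: PC=2 exec 'SUB A, B'. After: A=2 B=4 C=0 D=0 ZF=0 PC=3
Step 4: PC=3 exec 'JZ 7'. After: A=2 B=4 C=0 D=0 ZF=0 PC=4
Step 5: PC=4 exec 'MOV C, 8'. After: A=2 B=4 C=8 D=0 ZF=0 PC=5
Step 6: PC=5 exec 'ADD A, 3'. After: A=5 B=4 C=8 D=0 ZF=0 PC=6
Step 7: PC=6 exec 'ADD B, 3'. After: A=5 B=7 C=8 D=0 ZF=0 PC=7
Step 8: PC=7 exec 'ADD B, 5'. After: A=5 B=12 C=8 D=0 ZF=0 PC=8
Step 9: PC=8 exec 'ADD C, 6'. After: A=5 B=12 C=14 D=0 ZF=0 PC=9
Step 10: PC=9 exec 'HALT'. After: A=5 B=12 C=14 D=0 ZF=0 PC=9 HALTED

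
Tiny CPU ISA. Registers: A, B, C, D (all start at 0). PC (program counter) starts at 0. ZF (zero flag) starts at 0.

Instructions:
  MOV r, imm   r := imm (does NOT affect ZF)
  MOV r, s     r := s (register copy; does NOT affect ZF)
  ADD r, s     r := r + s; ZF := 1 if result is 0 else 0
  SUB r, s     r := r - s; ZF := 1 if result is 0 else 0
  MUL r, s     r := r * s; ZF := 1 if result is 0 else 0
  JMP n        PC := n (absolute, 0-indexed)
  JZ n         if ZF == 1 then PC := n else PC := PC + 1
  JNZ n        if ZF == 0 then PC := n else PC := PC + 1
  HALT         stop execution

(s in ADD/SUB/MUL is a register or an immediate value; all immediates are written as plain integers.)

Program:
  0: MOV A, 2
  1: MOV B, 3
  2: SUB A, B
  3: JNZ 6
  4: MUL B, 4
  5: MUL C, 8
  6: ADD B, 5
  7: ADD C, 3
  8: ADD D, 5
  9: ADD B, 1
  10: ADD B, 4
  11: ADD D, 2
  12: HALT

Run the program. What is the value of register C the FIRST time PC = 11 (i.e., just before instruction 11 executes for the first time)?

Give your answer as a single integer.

Step 1: PC=0 exec 'MOV A, 2'. After: A=2 B=0 C=0 D=0 ZF=0 PC=1
Step 2: PC=1 exec 'MOV B, 3'. After: A=2 B=3 C=0 D=0 ZF=0 PC=2
Step 3: PC=2 exec 'SUB A, B'. After: A=-1 B=3 C=0 D=0 ZF=0 PC=3
Step 4: PC=3 exec 'JNZ 6'. After: A=-1 B=3 C=0 D=0 ZF=0 PC=6
Step 5: PC=6 exec 'ADD B, 5'. After: A=-1 B=8 C=0 D=0 ZF=0 PC=7
Step 6: PC=7 exec 'ADD C, 3'. After: A=-1 B=8 C=3 D=0 ZF=0 PC=8
Step 7: PC=8 exec 'ADD D, 5'. After: A=-1 B=8 C=3 D=5 ZF=0 PC=9
Step 8: PC=9 exec 'ADD B, 1'. After: A=-1 B=9 C=3 D=5 ZF=0 PC=10
Step 9: PC=10 exec 'ADD B, 4'. After: A=-1 B=13 C=3 D=5 ZF=0 PC=11
First time PC=11: C=3

3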